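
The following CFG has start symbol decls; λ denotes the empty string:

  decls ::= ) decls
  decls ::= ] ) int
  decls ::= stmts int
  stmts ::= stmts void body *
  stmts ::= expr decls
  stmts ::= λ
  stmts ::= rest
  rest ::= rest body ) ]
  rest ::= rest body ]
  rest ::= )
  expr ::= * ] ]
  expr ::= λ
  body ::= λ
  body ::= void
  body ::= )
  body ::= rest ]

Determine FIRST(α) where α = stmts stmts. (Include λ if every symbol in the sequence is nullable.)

Add FIRST(stmts)\{λ} = { ), *, ], int, void }; stmts is nullable, continue.
Add FIRST(stmts)\{λ} = { ), *, ], int, void }; stmts is nullable, continue.
Every symbol is nullable, so include λ.

{ ), *, ], int, void, λ }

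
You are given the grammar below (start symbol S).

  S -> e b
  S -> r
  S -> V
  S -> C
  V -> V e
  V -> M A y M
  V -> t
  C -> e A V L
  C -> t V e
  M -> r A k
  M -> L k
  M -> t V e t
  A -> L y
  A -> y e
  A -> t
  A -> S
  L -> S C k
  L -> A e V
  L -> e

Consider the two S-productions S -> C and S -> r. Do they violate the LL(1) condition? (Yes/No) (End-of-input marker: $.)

No

FIRST(C) = { e, t } and FIRST(r) = { r }.
The FIRST sets are disjoint and neither alternative is nullable — no conflict.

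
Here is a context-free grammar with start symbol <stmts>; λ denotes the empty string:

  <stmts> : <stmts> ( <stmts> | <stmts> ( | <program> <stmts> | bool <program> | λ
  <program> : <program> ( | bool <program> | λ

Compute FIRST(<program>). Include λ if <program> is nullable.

From <program> : <program> (: <program> nullable, take FIRST(<program>) ∪ {(} = { (, bool }.
<program> : bool <program> contributes {bool}.
<program> : λ contributes λ.
Union: FIRST(<program>) = { (, bool, λ }.

{ (, bool, λ }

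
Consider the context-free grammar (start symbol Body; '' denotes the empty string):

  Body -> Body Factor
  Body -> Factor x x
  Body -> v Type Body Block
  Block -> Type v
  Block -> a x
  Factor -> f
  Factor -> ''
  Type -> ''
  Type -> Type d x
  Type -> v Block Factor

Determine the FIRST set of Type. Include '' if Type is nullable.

Type -> '' contributes ''.
From Type -> Type d x: Type nullable, take FIRST(Type) ∪ {d} = { d, v }.
Type -> v Block Factor contributes {v}.
Union: FIRST(Type) = { d, v, '' }.

{ d, v, '' }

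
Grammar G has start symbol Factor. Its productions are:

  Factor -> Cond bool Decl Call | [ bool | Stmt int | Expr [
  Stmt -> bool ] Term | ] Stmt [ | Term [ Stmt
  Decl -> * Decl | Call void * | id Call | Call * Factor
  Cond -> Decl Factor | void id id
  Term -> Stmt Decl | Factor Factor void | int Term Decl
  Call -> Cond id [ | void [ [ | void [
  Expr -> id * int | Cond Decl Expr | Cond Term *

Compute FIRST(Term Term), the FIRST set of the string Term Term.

{ *, [, ], bool, id, int, void }

Add FIRST(Term) = { *, [, ], bool, id, int, void }; Term is not nullable, stop.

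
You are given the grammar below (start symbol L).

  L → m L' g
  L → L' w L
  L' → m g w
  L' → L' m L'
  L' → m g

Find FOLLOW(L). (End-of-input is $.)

L is the start symbol, so $ ∈ FOLLOW(L).
In L → L' w L: L is at the end, add FOLLOW(L) = { $ }.
Union: FOLLOW(L) = { $ }.

{ $ }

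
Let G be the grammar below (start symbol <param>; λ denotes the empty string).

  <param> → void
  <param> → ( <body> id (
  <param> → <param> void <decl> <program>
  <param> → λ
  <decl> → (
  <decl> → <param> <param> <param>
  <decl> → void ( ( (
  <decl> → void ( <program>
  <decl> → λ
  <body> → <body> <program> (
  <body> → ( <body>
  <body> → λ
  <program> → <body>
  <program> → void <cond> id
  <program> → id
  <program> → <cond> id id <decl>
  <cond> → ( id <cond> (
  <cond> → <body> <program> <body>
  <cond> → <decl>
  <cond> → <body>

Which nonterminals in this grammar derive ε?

Directly nullable (have an λ-production): <param>, <decl>, <body>.
<cond> → <body> <program> <body> with every symbol nullable, so <cond> is nullable.
<program> → <body> with every symbol nullable, so <program> is nullable.

{ <body>, <cond>, <decl>, <param>, <program> }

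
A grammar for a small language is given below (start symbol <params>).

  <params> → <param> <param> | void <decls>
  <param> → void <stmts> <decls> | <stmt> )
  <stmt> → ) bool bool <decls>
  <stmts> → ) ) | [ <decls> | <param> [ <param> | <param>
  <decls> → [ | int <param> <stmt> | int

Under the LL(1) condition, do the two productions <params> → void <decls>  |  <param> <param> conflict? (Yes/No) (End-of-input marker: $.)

FIRST(void <decls>) = { void } and FIRST(<param> <param>) = { ), void }.
Both contain void, so the two alternatives are not disjoint — LL(1) conflict.

Yes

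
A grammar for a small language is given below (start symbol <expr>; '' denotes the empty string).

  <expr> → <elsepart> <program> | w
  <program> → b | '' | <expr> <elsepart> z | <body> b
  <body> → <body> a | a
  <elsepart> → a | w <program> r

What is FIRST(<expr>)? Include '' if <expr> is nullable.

{ a, w }

From <expr> → <elsepart> <program>: add FIRST(<elsepart>) = { a, w }.
<expr> → w contributes {w}.
Union: FIRST(<expr>) = { a, w }.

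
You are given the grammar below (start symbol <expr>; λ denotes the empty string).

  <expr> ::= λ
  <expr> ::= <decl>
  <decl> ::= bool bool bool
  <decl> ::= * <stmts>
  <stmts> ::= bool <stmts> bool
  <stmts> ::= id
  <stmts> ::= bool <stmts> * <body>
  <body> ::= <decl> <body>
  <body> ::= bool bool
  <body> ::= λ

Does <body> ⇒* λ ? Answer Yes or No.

Yes

<body> has an λ-production, so <body> ⇒ λ.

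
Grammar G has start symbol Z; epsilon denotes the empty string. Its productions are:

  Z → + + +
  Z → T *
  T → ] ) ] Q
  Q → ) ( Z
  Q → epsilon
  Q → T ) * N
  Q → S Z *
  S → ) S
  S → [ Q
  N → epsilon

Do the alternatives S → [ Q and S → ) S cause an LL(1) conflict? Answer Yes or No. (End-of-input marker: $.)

FIRST([ Q) = { [ } and FIRST() S) = { ) }.
The FIRST sets are disjoint and neither alternative is nullable — no conflict.

No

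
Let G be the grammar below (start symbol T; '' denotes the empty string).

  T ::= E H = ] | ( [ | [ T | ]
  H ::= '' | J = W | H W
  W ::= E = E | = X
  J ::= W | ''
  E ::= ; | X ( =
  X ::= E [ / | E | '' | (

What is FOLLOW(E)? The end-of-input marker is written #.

In T ::= E H = ]: add FIRST(H = ]) = { (, ;, = }.
In W ::= E = E: add FIRST(= E) = { = }.
In W ::= E = E: E is at the end, add FOLLOW(W) = { (, ;, = }.
In X ::= E [ /: add FIRST([ /) = { [ }.
In X ::= E: E is at the end, add FOLLOW(X) = { (, ;, = }.
Union: FOLLOW(E) = { (, ;, =, [ }.

{ (, ;, =, [ }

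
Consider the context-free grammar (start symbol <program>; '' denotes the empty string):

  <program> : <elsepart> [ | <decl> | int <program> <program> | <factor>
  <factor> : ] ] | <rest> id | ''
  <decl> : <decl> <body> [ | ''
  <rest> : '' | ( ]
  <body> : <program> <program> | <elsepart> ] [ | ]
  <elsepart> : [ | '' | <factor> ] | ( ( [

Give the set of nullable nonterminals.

Directly nullable (have an ''-production): <factor>, <decl>, <rest>, <elsepart>.
<body> : <program> <program> with every symbol nullable, so <body> is nullable.
<program> : <decl> with every symbol nullable, so <program> is nullable.

{ <body>, <decl>, <elsepart>, <factor>, <program>, <rest> }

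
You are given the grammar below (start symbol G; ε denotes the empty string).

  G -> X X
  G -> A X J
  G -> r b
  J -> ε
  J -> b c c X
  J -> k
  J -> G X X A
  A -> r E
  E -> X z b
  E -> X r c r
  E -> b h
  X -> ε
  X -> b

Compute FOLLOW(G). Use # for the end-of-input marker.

{ #, b, r }

G is the start symbol, so # ∈ FOLLOW(G).
In J -> G X X A: add FIRST(X X A) = { b, r }.
Union: FOLLOW(G) = { #, b, r }.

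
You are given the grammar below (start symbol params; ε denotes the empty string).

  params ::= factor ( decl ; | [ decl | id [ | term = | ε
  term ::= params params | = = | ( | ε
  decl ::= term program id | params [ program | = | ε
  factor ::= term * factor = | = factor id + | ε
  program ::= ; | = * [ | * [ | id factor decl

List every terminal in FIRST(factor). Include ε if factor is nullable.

{ (, *, =, [, id, ε }

From factor ::= term * factor =: term nullable, take FIRST(term) ∪ {*} = { (, *, =, [, id }.
factor ::= = factor id + contributes {=}.
factor ::= ε contributes ε.
Union: FIRST(factor) = { (, *, =, [, id, ε }.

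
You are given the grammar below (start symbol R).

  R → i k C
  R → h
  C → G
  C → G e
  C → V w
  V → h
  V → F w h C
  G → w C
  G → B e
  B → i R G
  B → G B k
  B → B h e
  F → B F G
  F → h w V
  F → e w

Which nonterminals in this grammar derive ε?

No nonterminal has an empty production or an RHS whose symbols are all nullable.

{ } (none)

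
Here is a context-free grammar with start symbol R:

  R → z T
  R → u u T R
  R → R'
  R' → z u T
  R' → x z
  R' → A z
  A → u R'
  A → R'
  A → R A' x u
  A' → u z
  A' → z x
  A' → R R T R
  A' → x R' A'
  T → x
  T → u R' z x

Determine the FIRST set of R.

{ u, x, z }

R → z T contributes {z}.
R → u u T R contributes {u}.
From R → R': add FIRST(R') = { u, x, z }.
Union: FIRST(R) = { u, x, z }.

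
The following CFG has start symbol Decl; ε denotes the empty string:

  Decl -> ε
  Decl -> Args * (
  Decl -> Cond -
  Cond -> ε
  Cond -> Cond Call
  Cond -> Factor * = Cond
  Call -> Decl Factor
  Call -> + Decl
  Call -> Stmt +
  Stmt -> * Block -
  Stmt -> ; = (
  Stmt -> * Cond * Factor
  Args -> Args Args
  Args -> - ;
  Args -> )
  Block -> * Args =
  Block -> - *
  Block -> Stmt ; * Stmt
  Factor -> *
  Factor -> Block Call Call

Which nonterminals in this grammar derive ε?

Directly nullable (have an ε-production): Decl, Cond.
No other nonterminal has a production whose RHS symbols are all nullable.

{ Cond, Decl }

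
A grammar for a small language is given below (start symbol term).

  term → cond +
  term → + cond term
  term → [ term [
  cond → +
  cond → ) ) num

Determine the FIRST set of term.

{ ), +, [ }

From term → cond +: add FIRST(cond) = { ), + }.
term → + cond term contributes {+}.
term → [ term [ contributes {[}.
Union: FIRST(term) = { ), +, [ }.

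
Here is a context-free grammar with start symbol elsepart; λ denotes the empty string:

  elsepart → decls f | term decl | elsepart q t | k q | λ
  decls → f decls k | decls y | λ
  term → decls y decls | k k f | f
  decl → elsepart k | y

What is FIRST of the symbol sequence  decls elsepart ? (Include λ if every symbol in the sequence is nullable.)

{ f, k, q, y, λ }

Add FIRST(decls)\{λ} = { f, y }; decls is nullable, continue.
Add FIRST(elsepart)\{λ} = { f, k, q, y }; elsepart is nullable, continue.
Every symbol is nullable, so include λ.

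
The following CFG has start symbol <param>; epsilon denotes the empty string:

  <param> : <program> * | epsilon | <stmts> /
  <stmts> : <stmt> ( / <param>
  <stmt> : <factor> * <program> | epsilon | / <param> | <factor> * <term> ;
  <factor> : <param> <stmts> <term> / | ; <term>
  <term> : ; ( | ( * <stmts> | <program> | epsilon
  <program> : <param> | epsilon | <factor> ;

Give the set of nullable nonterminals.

{ <param>, <program>, <stmt>, <term> }

Directly nullable (have an epsilon-production): <param>, <stmt>, <term>, <program>.
No other nonterminal has a production whose RHS symbols are all nullable.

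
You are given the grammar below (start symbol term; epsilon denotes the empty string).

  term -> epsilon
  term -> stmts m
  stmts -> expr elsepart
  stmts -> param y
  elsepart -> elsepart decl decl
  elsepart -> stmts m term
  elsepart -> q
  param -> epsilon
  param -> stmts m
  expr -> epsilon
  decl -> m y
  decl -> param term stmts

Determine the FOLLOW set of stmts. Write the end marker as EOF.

In term -> stmts m: add FIRST(m) = { m }.
In elsepart -> stmts m term: add FIRST(m term) = { m }.
In param -> stmts m: add FIRST(m) = { m }.
In decl -> param term stmts: stmts is at the end, add FOLLOW(decl) = { m, q, y }.
Union: FOLLOW(stmts) = { m, q, y }.

{ m, q, y }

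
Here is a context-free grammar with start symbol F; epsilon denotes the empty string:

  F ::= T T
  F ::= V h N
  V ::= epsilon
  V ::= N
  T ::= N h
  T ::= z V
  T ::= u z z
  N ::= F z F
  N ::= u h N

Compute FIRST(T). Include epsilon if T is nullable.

From T ::= N h: add FIRST(N) = { h, u, z }.
T ::= z V contributes {z}.
T ::= u z z contributes {u}.
Union: FIRST(T) = { h, u, z }.

{ h, u, z }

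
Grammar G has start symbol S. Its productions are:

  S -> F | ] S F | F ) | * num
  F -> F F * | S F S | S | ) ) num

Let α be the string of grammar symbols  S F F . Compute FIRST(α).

{ ), *, ] }

Add FIRST(S) = { ), *, ] }; S is not nullable, stop.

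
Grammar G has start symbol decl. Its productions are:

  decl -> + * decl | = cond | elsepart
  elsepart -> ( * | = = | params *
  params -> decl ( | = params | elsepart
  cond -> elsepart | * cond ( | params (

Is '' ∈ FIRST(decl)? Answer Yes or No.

No nonterminal in this grammar is nullable.
No production of decl has an RHS whose symbols are all nullable, so decl is not nullable.

No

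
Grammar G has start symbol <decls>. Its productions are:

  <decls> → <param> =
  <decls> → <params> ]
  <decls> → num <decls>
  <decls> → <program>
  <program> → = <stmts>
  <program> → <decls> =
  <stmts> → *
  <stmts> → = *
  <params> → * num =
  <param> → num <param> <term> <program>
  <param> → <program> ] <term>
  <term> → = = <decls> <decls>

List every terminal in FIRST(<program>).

{ *, =, num }

<program> → = <stmts> contributes {=}.
From <program> → <decls> =: add FIRST(<decls>) = { *, =, num }.
Union: FIRST(<program>) = { *, =, num }.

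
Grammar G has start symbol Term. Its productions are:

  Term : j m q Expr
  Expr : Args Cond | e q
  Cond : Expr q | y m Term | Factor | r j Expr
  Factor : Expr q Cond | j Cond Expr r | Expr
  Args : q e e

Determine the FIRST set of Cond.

{ e, j, q, r, y }

From Cond : Expr q: add FIRST(Expr) = { e, q }.
Cond : y m Term contributes {y}.
From Cond : Factor: add FIRST(Factor) = { e, j, q }.
Cond : r j Expr contributes {r}.
Union: FIRST(Cond) = { e, j, q, r, y }.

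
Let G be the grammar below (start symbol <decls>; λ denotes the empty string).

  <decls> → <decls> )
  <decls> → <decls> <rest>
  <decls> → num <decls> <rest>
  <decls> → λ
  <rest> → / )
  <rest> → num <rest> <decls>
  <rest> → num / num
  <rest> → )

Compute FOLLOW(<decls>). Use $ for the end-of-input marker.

<decls> is the start symbol, so $ ∈ FOLLOW(<decls>).
In <decls> → <decls> ): add FIRST()) = { ) }.
In <decls> → <decls> <rest>: add FIRST(<rest>) = { ), /, num }.
In <decls> → num <decls> <rest>: add FIRST(<rest>) = { ), /, num }.
In <rest> → num <rest> <decls>: <decls> is at the end, add FOLLOW(<rest>) = { $, ), /, num }.
Union: FOLLOW(<decls>) = { $, ), /, num }.

{ $, ), /, num }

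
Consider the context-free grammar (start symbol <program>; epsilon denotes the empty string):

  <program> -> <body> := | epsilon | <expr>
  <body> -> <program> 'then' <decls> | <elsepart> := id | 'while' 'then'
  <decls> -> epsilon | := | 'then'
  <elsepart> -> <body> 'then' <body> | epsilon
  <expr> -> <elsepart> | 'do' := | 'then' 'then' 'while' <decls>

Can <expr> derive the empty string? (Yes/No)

<expr> -> <elsepart> and each of <elsepart> is nullable, so <expr> ⇒* epsilon.

Yes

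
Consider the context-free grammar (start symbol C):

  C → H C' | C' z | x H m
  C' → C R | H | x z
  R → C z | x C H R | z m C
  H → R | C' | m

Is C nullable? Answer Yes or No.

No

No nonterminal in this grammar is nullable.
No production of C has an RHS whose symbols are all nullable, so C is not nullable.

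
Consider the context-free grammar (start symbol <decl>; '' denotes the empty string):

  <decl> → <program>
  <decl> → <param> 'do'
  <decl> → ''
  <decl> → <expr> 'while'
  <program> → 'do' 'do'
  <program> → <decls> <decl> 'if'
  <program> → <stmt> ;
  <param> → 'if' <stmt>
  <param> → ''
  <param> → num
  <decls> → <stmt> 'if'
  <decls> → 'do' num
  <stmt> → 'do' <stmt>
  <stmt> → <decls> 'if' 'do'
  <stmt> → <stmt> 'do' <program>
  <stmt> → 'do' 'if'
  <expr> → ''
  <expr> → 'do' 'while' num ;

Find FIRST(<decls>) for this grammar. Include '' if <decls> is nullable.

From <decls> → <stmt> 'if': add FIRST(<stmt>) = { 'do' }.
<decls> → 'do' num contributes {'do'}.
Union: FIRST(<decls>) = { 'do' }.

{ 'do' }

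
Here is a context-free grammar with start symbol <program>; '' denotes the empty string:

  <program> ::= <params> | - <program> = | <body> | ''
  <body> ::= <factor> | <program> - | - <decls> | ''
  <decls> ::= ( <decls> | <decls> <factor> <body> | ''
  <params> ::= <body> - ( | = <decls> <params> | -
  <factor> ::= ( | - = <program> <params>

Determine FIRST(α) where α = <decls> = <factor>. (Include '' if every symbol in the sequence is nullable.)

{ (, -, = }

Add FIRST(<decls>)\{''} = { (, - }; <decls> is nullable, continue.
= is a terminal; add {=} and stop.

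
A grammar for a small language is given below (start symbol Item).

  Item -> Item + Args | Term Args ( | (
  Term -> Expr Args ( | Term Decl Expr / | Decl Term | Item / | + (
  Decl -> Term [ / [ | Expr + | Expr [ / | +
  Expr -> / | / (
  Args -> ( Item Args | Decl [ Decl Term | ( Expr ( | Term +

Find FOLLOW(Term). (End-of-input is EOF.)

In Item -> Term Args (: add FIRST(Args () = { (, +, / }.
In Term -> Term Decl Expr /: add FIRST(Decl Expr /) = { (, +, / }.
In Term -> Decl Term: Term is at the end, add FOLLOW(Term) = { EOF, (, +, /, [ }.
In Decl -> Term [ / [: add FIRST([ / [) = { [ }.
In Args -> Decl [ Decl Term: Term is at the end, add FOLLOW(Args) = { EOF, (, +, / }.
In Args -> Term +: add FIRST(+) = { + }.
Union: FOLLOW(Term) = { EOF, (, +, /, [ }.

{ EOF, (, +, /, [ }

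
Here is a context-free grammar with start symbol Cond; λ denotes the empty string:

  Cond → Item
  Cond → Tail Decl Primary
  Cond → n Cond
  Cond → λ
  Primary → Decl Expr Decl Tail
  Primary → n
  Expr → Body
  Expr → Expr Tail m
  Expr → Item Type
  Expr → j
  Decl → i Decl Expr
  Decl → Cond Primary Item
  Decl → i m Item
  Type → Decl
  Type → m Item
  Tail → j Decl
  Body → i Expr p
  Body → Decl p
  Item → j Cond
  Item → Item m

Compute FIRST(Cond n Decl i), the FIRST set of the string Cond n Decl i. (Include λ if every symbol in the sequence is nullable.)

{ j, n }

Add FIRST(Cond)\{λ} = { j, n }; Cond is nullable, continue.
n is a terminal; add {n} and stop.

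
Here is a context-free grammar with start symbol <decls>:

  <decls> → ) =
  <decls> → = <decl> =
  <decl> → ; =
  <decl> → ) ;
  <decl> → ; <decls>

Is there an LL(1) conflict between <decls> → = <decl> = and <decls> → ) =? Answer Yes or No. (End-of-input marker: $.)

FIRST(= <decl> =) = { = } and FIRST() =) = { ) }.
The FIRST sets are disjoint and neither alternative is nullable — no conflict.

No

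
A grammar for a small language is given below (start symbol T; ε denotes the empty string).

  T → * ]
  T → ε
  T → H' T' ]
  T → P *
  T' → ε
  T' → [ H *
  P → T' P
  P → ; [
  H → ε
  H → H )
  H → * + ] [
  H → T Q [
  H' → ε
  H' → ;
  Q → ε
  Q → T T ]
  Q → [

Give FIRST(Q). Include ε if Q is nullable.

Q → ε contributes ε.
From Q → T T ]: T, T nullable, take FIRST(T) ∪ FIRST(T) ∪ {]} = { *, ;, [, ] }.
Q → [ contributes {[}.
Union: FIRST(Q) = { *, ;, [, ], ε }.

{ *, ;, [, ], ε }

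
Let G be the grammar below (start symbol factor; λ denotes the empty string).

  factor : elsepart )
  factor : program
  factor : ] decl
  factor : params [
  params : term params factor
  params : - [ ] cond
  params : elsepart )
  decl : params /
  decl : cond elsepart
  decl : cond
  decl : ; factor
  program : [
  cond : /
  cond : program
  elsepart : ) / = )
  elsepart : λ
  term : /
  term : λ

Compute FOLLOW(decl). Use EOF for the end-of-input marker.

In factor : ] decl: decl is at the end, add FOLLOW(factor) = { EOF, ), -, /, [, ] }.
Union: FOLLOW(decl) = { EOF, ), -, /, [, ] }.

{ EOF, ), -, /, [, ] }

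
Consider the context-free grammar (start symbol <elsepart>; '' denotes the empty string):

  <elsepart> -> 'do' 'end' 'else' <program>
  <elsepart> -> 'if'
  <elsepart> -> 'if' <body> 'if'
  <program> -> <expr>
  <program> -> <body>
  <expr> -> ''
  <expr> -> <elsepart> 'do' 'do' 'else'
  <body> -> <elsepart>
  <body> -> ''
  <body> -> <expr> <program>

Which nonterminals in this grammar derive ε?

{ <body>, <expr>, <program> }

Directly nullable (have an ''-production): <expr>, <body>.
<program> -> <expr> with every symbol nullable, so <program> is nullable.
No other nonterminal has a production whose RHS symbols are all nullable.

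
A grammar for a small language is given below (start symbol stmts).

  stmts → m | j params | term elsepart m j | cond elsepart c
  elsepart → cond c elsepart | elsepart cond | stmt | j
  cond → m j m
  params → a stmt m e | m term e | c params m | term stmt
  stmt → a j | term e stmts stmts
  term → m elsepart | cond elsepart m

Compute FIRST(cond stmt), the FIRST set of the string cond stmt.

Add FIRST(cond) = { m }; cond is not nullable, stop.

{ m }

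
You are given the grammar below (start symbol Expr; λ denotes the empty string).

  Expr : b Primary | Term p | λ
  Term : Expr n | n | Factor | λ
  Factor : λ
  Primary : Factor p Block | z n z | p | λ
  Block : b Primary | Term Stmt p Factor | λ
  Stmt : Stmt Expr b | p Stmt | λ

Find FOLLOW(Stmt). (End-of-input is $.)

{ b, n, p }

In Block : Term Stmt p Factor: add FIRST(p Factor) = { p }.
In Stmt : Stmt Expr b: add FIRST(Expr b) = { b, n, p }.
In Stmt : p Stmt: Stmt is at the end, add FOLLOW(Stmt) = { b, n, p }.
Union: FOLLOW(Stmt) = { b, n, p }.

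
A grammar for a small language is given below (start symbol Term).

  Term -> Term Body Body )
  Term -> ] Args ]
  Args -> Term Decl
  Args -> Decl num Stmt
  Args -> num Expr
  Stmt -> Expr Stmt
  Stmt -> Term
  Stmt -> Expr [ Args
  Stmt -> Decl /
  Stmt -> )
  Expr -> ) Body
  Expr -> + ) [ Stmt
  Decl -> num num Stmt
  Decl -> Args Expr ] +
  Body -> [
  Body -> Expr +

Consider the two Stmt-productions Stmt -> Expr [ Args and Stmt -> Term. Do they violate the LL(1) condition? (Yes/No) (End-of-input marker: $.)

FIRST(Expr [ Args) = { ), + } and FIRST(Term) = { ] }.
The FIRST sets are disjoint and neither alternative is nullable — no conflict.

No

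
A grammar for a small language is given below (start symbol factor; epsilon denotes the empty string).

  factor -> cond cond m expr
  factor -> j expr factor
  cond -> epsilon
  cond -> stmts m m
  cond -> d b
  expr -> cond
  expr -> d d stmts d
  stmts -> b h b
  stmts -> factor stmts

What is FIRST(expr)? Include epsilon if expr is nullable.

{ b, d, j, m, epsilon }

From expr -> cond: add FIRST(cond) = { b, d, j, m, epsilon } (including epsilon since cond is nullable).
expr -> d d stmts d contributes {d}.
Union: FIRST(expr) = { b, d, j, m, epsilon }.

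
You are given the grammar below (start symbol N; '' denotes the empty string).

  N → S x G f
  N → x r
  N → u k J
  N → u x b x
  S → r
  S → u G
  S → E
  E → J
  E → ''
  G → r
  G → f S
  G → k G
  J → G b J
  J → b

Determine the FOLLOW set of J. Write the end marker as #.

In N → u k J: J is at the end, add FOLLOW(N) = { # }.
In E → J: J is at the end, add FOLLOW(E) = { b, f, x }.
In J → G b J: J is at the end, add FOLLOW(J) = { #, b, f, x }.
Union: FOLLOW(J) = { #, b, f, x }.

{ #, b, f, x }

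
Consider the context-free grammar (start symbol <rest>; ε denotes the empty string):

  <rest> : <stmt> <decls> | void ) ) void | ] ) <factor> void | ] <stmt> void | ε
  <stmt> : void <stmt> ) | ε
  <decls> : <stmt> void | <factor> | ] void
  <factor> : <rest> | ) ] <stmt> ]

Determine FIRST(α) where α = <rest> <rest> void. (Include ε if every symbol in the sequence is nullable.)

{ ), ], void }

Add FIRST(<rest>)\{ε} = { ), ], void }; <rest> is nullable, continue.
Add FIRST(<rest>)\{ε} = { ), ], void }; <rest> is nullable, continue.
void is a terminal; add {void} and stop.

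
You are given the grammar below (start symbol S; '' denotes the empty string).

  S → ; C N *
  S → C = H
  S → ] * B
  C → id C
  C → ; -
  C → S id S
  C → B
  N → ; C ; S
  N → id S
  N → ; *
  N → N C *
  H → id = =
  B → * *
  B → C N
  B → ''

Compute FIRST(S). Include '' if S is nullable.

{ *, ;, =, ], id }

S → ; C N * contributes {;}.
From S → C = H: C nullable, take FIRST(C) ∪ {=} = { *, ;, =, ], id }.
S → ] * B contributes {]}.
Union: FIRST(S) = { *, ;, =, ], id }.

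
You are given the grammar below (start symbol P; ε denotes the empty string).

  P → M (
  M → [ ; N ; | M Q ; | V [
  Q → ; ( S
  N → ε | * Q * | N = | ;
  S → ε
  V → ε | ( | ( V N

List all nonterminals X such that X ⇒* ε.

Directly nullable (have an ε-production): N, S, V.
No other nonterminal has a production whose RHS symbols are all nullable.

{ N, S, V }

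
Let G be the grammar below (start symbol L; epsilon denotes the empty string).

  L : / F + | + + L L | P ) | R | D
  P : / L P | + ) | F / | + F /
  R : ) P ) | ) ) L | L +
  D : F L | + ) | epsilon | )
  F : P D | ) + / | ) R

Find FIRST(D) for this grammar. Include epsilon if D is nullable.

From D : F L: add FIRST(F) = { ), +, / }.
D : + ) contributes {+}.
D : epsilon contributes epsilon.
D : ) contributes {)}.
Union: FIRST(D) = { ), +, /, epsilon }.

{ ), +, /, epsilon }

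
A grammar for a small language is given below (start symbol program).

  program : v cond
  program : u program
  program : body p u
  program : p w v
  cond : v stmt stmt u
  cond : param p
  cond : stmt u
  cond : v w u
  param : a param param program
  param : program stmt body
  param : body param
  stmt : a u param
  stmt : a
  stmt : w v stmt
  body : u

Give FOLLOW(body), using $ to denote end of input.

In program : body p u: add FIRST(p u) = { p }.
In param : program stmt body: body is at the end, add FOLLOW(param) = { a, p, u, v, w }.
In param : body param: add FIRST(param) = { a, p, u, v }.
Union: FOLLOW(body) = { a, p, u, v, w }.

{ a, p, u, v, w }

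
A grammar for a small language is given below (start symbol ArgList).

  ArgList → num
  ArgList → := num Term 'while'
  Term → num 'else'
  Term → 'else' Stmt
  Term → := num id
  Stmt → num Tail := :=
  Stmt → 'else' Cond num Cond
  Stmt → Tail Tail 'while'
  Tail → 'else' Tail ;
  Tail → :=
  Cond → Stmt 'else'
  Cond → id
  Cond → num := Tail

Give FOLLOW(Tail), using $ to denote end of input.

{ 'else', 'while', :=, ;, num }

In Stmt → num Tail := :=: add FIRST(:= :=) = { := }.
In Stmt → Tail Tail 'while': add FIRST(Tail 'while') = { 'else', := }.
In Stmt → Tail Tail 'while': add FIRST('while') = { 'while' }.
In Tail → 'else' Tail ;: add FIRST(;) = { ; }.
In Cond → num := Tail: Tail is at the end, add FOLLOW(Cond) = { 'else', 'while', num }.
Union: FOLLOW(Tail) = { 'else', 'while', :=, ;, num }.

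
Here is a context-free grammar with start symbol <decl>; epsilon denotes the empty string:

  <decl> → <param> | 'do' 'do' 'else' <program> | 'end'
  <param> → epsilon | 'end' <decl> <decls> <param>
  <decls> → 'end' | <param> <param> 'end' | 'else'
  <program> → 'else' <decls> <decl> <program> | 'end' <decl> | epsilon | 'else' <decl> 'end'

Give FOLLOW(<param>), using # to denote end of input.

{ #, 'else', 'end' }

In <decl> → <param>: <param> is at the end, add FOLLOW(<decl>) = { #, 'else', 'end' }.
In <param> → 'end' <decl> <decls> <param>: <param> is at the end, add FOLLOW(<param>) = { #, 'else', 'end' }.
In <decls> → <param> <param> 'end': add FIRST(<param> 'end') = { 'end' }.
In <decls> → <param> <param> 'end': add FIRST('end') = { 'end' }.
Union: FOLLOW(<param>) = { #, 'else', 'end' }.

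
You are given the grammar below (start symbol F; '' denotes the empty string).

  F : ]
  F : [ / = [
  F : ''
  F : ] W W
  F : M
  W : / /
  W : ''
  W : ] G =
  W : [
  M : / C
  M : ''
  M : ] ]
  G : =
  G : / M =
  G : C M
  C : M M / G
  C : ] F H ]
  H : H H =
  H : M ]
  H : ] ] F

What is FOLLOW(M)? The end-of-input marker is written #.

In F : M: M is at the end, add FOLLOW(F) = { #, /, =, ] }.
In G : / M =: add FIRST(=) = { = }.
In G : C M: M is at the end, add FOLLOW(G) = { #, /, =, ] }.
In C : M M / G: add FIRST(M / G) = { /, ] }.
In C : M M / G: add FIRST(/ G) = { / }.
In H : M ]: add FIRST(]) = { ] }.
Union: FOLLOW(M) = { #, /, =, ] }.

{ #, /, =, ] }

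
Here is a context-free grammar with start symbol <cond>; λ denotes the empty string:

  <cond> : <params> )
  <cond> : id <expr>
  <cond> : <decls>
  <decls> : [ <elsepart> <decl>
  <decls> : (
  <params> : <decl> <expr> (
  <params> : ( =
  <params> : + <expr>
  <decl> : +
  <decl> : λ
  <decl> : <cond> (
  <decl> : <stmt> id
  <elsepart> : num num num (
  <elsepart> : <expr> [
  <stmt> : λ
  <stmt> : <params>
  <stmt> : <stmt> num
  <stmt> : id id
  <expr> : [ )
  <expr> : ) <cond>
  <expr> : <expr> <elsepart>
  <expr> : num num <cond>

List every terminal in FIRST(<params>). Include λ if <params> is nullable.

{ (, ), +, [, id, num }

From <params> : <decl> <expr> (: <decl> nullable, take FIRST(<decl>) ∪ FIRST(<expr>) = { (, ), +, [, id, num }.
<params> : ( = contributes {(}.
<params> : + <expr> contributes {+}.
Union: FIRST(<params>) = { (, ), +, [, id, num }.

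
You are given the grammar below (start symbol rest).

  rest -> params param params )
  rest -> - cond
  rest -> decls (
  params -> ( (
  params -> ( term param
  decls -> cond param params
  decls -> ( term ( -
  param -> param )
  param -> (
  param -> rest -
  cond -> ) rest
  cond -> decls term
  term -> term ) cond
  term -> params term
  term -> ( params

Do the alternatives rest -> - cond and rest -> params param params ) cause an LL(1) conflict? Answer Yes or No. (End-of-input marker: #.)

No

FIRST(- cond) = { - } and FIRST(params param params )) = { ( }.
The FIRST sets are disjoint and neither alternative is nullable — no conflict.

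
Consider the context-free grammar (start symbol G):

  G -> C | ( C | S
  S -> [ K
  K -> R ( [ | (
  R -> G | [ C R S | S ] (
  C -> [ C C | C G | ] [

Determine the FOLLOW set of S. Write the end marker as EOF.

In G -> S: S is at the end, add FOLLOW(G) = { EOF, (, [, ] }.
In R -> [ C R S: S is at the end, add FOLLOW(R) = { (, [ }.
In R -> S ] (: add FIRST(] () = { ] }.
Union: FOLLOW(S) = { EOF, (, [, ] }.

{ EOF, (, [, ] }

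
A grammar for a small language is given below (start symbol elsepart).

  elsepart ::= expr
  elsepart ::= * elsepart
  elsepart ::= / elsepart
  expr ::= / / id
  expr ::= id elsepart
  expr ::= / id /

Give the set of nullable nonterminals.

No nonterminal has an empty production or an RHS whose symbols are all nullable.

{ } (none)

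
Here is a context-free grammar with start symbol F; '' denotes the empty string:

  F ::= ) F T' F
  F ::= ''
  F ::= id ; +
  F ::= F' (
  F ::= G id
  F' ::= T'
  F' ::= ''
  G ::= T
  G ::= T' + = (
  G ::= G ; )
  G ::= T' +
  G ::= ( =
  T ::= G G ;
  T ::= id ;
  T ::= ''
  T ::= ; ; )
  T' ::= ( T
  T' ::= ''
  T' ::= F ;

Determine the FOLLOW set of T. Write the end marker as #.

In G ::= T: T is at the end, add FOLLOW(G) = { (, ), +, ;, id }.
In T' ::= ( T: T is at the end, add FOLLOW(T') = { #, (, ), +, ;, id }.
Union: FOLLOW(T) = { #, (, ), +, ;, id }.

{ #, (, ), +, ;, id }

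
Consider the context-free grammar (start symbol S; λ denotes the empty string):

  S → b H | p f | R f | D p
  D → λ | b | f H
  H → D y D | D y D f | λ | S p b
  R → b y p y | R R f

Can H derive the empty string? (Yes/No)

Yes

H has an λ-production, so H ⇒ λ.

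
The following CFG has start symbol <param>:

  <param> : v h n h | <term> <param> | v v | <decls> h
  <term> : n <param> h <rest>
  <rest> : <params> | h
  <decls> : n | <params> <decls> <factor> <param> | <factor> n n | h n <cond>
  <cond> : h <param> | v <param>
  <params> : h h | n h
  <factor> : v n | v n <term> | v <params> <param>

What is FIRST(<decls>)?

{ h, n, v }

<decls> : n contributes {n}.
From <decls> : <params> <decls> <factor> <param>: add FIRST(<params>) = { h, n }.
From <decls> : <factor> n n: add FIRST(<factor>) = { v }.
<decls> : h n <cond> contributes {h}.
Union: FIRST(<decls>) = { h, n, v }.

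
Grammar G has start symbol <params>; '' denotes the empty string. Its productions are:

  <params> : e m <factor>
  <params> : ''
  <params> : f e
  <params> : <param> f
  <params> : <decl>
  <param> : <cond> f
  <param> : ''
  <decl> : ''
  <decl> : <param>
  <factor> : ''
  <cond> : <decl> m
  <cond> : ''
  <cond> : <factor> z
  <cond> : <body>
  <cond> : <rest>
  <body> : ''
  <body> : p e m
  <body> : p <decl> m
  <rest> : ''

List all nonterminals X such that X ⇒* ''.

{ <body>, <cond>, <decl>, <factor>, <param>, <params>, <rest> }

Directly nullable (have an ''-production): <params>, <param>, <decl>, <factor>, <cond>, <body>, <rest>.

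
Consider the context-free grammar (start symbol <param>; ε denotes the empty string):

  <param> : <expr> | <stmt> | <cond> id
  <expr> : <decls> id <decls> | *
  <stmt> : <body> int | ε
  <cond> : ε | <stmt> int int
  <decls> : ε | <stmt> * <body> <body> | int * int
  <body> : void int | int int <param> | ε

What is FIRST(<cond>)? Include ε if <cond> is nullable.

{ int, void, ε }

<cond> : ε contributes ε.
From <cond> : <stmt> int int: <stmt> nullable, take FIRST(<stmt>) ∪ {int} = { int, void }.
Union: FIRST(<cond>) = { int, void, ε }.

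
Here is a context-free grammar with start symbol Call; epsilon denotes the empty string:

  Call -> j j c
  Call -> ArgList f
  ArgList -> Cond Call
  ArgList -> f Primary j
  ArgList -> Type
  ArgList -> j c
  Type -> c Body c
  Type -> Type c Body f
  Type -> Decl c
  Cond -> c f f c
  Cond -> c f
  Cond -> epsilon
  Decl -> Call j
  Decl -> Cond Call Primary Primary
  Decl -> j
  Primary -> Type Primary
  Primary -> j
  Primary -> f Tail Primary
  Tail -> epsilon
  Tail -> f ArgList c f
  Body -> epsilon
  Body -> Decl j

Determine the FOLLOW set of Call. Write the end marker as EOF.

Call is the start symbol, so EOF ∈ FOLLOW(Call).
In ArgList -> Cond Call: Call is at the end, add FOLLOW(ArgList) = { c, f }.
In Decl -> Call j: add FIRST(j) = { j }.
In Decl -> Cond Call Primary Primary: add FIRST(Primary Primary) = { c, f, j }.
Union: FOLLOW(Call) = { EOF, c, f, j }.

{ EOF, c, f, j }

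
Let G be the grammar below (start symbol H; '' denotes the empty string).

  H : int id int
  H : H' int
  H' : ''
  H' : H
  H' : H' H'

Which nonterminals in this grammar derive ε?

Directly nullable (have an ''-production): H'.
No other nonterminal has a production whose RHS symbols are all nullable.

{ H' }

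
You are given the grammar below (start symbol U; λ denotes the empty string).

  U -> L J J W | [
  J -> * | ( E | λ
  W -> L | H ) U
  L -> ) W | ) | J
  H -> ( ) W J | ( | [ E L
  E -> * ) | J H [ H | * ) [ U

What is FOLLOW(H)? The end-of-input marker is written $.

{ $, (, ), *, [ }

In W -> H ) U: add FIRST() U) = { ) }.
In E -> J H [ H: add FIRST([ H) = { [ }.
In E -> J H [ H: H is at the end, add FOLLOW(E) = { $, (, ), *, [ }.
Union: FOLLOW(H) = { $, (, ), *, [ }.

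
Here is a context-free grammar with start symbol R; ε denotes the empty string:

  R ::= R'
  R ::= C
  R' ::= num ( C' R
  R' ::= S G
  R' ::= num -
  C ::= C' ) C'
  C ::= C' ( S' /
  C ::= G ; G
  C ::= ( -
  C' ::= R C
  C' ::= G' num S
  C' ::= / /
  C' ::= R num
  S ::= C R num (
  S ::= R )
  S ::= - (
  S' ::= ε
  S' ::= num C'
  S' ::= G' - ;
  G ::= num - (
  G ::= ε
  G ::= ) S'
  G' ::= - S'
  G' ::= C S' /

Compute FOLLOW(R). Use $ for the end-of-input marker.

R is the start symbol, so $ ∈ FOLLOW(R).
In R' ::= num ( C' R: R is at the end, add FOLLOW(R') = { $, (, ), -, /, ;, num }.
In C' ::= R C: add FIRST(C) = { (, ), -, /, ;, num }.
In C' ::= R num: add FIRST(num) = { num }.
In S ::= C R num (: add FIRST(num () = { num }.
In S ::= R ): add FIRST()) = { ) }.
Union: FOLLOW(R) = { $, (, ), -, /, ;, num }.

{ $, (, ), -, /, ;, num }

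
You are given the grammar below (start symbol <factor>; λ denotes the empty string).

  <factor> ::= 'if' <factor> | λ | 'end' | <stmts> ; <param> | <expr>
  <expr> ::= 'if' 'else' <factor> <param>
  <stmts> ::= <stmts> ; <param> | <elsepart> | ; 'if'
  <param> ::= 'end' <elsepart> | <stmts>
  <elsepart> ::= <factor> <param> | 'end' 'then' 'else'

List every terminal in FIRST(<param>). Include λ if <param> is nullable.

{ 'end', 'if', ; }

<param> ::= 'end' <elsepart> contributes {'end'}.
From <param> ::= <stmts>: add FIRST(<stmts>) = { 'end', 'if', ; }.
Union: FIRST(<param>) = { 'end', 'if', ; }.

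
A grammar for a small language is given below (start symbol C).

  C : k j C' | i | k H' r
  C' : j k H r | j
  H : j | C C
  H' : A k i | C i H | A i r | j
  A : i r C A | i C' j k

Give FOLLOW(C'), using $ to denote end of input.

In C : k j C': C' is at the end, add FOLLOW(C) = { $, i, k, r }.
In A : i C' j k: add FIRST(j k) = { j }.
Union: FOLLOW(C') = { $, i, j, k, r }.

{ $, i, j, k, r }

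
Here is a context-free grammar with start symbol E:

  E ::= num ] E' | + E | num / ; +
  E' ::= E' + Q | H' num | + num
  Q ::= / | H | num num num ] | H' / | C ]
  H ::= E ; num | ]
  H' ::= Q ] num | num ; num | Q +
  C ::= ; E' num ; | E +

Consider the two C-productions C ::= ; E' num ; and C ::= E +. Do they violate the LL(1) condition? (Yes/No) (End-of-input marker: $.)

No

FIRST(; E' num ;) = { ; } and FIRST(E +) = { +, num }.
The FIRST sets are disjoint and neither alternative is nullable — no conflict.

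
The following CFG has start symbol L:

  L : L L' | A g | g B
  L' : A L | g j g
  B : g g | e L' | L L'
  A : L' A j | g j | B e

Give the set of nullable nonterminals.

No nonterminal has an empty production or an RHS whose symbols are all nullable.

{ } (none)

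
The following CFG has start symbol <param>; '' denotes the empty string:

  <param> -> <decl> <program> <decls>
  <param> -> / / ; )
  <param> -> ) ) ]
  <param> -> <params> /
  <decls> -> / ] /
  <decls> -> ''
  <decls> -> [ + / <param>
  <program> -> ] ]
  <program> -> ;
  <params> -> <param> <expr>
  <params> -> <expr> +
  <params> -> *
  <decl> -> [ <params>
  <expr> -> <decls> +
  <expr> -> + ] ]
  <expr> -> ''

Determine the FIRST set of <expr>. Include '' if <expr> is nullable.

From <expr> -> <decls> +: <decls> nullable, take FIRST(<decls>) ∪ {+} = { +, /, [ }.
<expr> -> + ] ] contributes {+}.
<expr> -> '' contributes ''.
Union: FIRST(<expr>) = { +, /, [, '' }.

{ +, /, [, '' }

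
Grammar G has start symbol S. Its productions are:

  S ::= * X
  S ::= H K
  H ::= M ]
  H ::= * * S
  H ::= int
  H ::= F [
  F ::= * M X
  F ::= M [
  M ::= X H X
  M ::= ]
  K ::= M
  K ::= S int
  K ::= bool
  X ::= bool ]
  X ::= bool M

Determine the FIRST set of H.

{ *, ], bool, int }

From H ::= M ]: add FIRST(M) = { ], bool }.
H ::= * * S contributes {*}.
H ::= int contributes {int}.
From H ::= F [: add FIRST(F) = { *, ], bool }.
Union: FIRST(H) = { *, ], bool, int }.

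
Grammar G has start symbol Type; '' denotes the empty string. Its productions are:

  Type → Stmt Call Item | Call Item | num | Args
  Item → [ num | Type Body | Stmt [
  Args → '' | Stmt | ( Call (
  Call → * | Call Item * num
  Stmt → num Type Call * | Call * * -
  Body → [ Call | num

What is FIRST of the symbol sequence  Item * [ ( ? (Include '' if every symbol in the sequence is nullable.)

Add FIRST(Item) = { (, *, [, num }; Item is not nullable, stop.

{ (, *, [, num }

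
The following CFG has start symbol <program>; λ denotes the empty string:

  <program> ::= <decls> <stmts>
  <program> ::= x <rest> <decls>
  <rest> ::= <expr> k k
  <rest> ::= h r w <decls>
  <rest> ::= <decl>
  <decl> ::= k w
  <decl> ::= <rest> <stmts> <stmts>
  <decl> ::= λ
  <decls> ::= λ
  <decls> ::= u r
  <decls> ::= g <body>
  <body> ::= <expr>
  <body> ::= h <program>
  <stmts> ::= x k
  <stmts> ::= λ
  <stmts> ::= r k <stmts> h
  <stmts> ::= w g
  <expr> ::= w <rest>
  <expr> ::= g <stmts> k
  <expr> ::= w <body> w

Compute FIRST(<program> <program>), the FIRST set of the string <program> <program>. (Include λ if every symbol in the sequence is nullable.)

{ g, r, u, w, x, λ }

Add FIRST(<program>)\{λ} = { g, r, u, w, x }; <program> is nullable, continue.
Add FIRST(<program>)\{λ} = { g, r, u, w, x }; <program> is nullable, continue.
Every symbol is nullable, so include λ.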